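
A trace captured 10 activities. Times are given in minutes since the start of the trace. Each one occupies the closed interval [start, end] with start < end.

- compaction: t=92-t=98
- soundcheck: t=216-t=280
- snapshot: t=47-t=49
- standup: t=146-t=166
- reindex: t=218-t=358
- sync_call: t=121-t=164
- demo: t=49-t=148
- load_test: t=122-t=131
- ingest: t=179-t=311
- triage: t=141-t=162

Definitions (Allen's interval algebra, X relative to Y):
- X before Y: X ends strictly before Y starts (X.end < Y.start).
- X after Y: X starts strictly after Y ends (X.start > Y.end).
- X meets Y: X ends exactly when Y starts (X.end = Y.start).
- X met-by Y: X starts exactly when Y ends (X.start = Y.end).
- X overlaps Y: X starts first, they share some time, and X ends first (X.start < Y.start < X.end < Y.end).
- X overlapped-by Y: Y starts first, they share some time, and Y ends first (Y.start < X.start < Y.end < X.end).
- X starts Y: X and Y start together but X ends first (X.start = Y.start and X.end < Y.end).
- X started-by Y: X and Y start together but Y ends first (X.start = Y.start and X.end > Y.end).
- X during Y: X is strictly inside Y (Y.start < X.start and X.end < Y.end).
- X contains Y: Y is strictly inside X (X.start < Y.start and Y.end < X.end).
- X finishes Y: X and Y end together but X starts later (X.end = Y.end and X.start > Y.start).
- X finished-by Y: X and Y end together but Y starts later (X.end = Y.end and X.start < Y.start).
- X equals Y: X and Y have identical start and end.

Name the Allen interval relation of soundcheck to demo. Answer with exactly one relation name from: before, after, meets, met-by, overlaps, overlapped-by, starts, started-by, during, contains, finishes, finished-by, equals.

after

soundcheck = [t=216, t=280]; demo = [t=49, t=148].
Compare endpoints: soundcheck.start > demo.start, soundcheck.start > demo.end, soundcheck.end > demo.start, soundcheck.end > demo.end.
That pattern is 'after'.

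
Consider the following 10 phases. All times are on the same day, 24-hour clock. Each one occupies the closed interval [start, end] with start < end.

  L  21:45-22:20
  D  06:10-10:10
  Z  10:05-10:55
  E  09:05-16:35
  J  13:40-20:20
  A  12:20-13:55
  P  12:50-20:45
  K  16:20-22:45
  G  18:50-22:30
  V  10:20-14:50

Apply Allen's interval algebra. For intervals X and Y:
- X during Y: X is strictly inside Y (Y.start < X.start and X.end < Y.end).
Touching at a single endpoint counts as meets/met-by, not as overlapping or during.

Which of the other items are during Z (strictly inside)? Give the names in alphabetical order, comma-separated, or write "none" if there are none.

none

Target Z = [10:05, 10:55].
A [12:20, 13:55] → after → no.
D [06:10, 10:10] → overlaps → no.
E [09:05, 16:35] → contains → no.
G [18:50, 22:30] → after → no.
J [13:40, 20:20] → after → no.
K [16:20, 22:45] → after → no.
L [21:45, 22:20] → after → no.
P [12:50, 20:45] → after → no.
V [10:20, 14:50] → overlapped-by → no.
Result: none.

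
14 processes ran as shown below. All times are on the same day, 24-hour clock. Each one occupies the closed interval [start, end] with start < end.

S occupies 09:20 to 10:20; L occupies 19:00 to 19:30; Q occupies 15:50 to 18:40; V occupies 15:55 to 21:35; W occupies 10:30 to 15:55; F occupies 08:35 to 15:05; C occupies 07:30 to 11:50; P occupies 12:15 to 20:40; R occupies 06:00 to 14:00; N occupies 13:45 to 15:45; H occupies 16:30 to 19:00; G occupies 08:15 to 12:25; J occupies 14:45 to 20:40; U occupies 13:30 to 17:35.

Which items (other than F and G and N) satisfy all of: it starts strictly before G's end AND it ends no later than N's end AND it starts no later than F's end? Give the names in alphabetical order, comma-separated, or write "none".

C, R, S

Conditions: its start is strictly before G's end (X.start < 12:25) AND its end is no later than N's end (X.end <= 15:45) AND its start is no later than F's end (X.start <= 15:05).
C: start 07:30 < 12:25? ✓; end 11:50 <= 15:45? ✓; start 07:30 <= 15:05? ✓ → yes.
H: start 16:30 < 12:25? ✗; end 19:00 <= 15:45? ✗; start 16:30 <= 15:05? ✗ → no.
J: start 14:45 < 12:25? ✗; end 20:40 <= 15:45? ✗; start 14:45 <= 15:05? ✓ → no.
L: start 19:00 < 12:25? ✗; end 19:30 <= 15:45? ✗; start 19:00 <= 15:05? ✗ → no.
P: start 12:15 < 12:25? ✓; end 20:40 <= 15:45? ✗; start 12:15 <= 15:05? ✓ → no.
Q: start 15:50 < 12:25? ✗; end 18:40 <= 15:45? ✗; start 15:50 <= 15:05? ✗ → no.
R: start 06:00 < 12:25? ✓; end 14:00 <= 15:45? ✓; start 06:00 <= 15:05? ✓ → yes.
S: start 09:20 < 12:25? ✓; end 10:20 <= 15:45? ✓; start 09:20 <= 15:05? ✓ → yes.
U: start 13:30 < 12:25? ✗; end 17:35 <= 15:45? ✗; start 13:30 <= 15:05? ✓ → no.
V: start 15:55 < 12:25? ✗; end 21:35 <= 15:45? ✗; start 15:55 <= 15:05? ✗ → no.
W: start 10:30 < 12:25? ✓; end 15:55 <= 15:45? ✗; start 10:30 <= 15:05? ✓ → no.
Result: C, R, S.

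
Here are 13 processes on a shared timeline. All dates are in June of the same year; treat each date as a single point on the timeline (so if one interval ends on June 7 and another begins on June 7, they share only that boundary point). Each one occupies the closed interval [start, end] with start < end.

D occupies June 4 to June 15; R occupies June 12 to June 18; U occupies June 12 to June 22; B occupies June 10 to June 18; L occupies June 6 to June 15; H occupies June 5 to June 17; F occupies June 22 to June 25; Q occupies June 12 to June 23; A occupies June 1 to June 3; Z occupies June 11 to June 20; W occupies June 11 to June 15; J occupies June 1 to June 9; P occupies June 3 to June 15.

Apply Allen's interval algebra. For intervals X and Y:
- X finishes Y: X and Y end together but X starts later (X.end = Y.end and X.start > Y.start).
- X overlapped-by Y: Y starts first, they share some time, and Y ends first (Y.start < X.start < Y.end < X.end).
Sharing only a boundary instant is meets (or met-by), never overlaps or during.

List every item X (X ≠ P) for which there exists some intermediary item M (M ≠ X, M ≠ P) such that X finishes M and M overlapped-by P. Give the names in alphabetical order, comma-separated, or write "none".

R

Target P = [June 3, June 15].
Intermediaries M with M overlapped-by P: B, H, Q, R, U, Z.
Via B — items with X finishes B: R.
Via H — items with X finishes H: none.
Via Q — items with X finishes Q: none.
Via R — items with X finishes R: none.
Via U — items with X finishes U: none.
Via Z — items with X finishes Z: none.
Union: R.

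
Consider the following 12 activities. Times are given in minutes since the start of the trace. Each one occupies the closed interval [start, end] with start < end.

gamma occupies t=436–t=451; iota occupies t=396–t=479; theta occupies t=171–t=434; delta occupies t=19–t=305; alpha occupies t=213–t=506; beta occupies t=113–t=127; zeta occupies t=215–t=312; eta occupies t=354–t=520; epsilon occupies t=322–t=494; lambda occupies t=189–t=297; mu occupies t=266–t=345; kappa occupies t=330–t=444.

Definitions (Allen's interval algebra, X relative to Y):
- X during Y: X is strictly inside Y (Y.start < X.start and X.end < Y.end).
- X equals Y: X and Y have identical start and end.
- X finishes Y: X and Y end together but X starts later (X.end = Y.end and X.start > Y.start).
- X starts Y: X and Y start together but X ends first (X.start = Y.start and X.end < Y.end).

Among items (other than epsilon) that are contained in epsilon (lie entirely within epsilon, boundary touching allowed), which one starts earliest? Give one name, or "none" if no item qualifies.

kappa

Target epsilon = [t=322, t=494].
alpha [t=213, t=506] → contains → excluded.
beta [t=113, t=127] → before → excluded.
delta [t=19, t=305] → before → excluded.
eta [t=354, t=520] → overlapped-by → excluded.
gamma [t=436, t=451] → during → candidate.
iota [t=396, t=479] → during → candidate.
kappa [t=330, t=444] → during → candidate.
lambda [t=189, t=297] → before → excluded.
mu [t=266, t=345] → overlaps → excluded.
theta [t=171, t=434] → overlaps → excluded.
zeta [t=215, t=312] → before → excluded.
Among candidates, earliest start is t=330 → kappa.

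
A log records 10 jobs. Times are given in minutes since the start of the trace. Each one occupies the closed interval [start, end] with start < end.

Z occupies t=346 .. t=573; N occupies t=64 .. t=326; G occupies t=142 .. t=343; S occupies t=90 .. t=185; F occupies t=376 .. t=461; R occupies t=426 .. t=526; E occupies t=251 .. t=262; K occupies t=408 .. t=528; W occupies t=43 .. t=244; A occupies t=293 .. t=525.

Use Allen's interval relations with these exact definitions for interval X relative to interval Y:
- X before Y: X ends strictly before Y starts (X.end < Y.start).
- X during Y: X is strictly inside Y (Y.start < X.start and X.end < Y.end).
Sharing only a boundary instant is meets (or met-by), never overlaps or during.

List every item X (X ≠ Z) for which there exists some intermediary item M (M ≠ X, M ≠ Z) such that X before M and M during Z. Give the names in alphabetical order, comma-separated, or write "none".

Target Z = [t=346, t=573].
Intermediaries M with M during Z: F, K, R.
Via F — items with X before F: E, G, N, S, W.
Via K — items with X before K: E, G, N, S, W.
Via R — items with X before R: E, G, N, S, W.
Union: E, G, N, S, W.

E, G, N, S, W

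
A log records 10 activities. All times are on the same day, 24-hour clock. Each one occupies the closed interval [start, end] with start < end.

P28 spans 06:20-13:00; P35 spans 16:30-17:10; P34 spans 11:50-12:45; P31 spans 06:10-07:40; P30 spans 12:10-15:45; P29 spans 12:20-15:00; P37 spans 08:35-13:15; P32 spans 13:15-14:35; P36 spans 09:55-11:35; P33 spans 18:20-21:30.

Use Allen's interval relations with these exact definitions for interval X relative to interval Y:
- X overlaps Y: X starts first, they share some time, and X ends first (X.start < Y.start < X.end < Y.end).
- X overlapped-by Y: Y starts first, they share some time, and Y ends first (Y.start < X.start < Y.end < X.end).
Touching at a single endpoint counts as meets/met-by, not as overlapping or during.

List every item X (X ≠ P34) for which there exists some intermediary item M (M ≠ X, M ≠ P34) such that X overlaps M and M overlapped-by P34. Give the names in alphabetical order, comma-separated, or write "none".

P28, P37

Target P34 = [11:50, 12:45].
Intermediaries M with M overlapped-by P34: P29, P30.
Via P29 — items with X overlaps P29: P28, P37.
Via P30 — items with X overlaps P30: P28, P37.
Union: P28, P37.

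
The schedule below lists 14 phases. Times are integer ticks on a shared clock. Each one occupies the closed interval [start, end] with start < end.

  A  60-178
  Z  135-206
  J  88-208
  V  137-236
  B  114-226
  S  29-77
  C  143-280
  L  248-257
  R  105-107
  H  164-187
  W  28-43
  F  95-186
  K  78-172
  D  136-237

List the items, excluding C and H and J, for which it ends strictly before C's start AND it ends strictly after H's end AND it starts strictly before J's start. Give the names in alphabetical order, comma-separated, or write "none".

none

Conditions: its end is strictly before C's start (X.end < 143) AND its end is strictly after H's end (X.end > 187) AND its start is strictly before J's start (X.start < 88).
A: end 178 < 143? ✗; end 178 > 187? ✗; start 60 < 88? ✓ → no.
B: end 226 < 143? ✗; end 226 > 187? ✓; start 114 < 88? ✗ → no.
D: end 237 < 143? ✗; end 237 > 187? ✓; start 136 < 88? ✗ → no.
F: end 186 < 143? ✗; end 186 > 187? ✗; start 95 < 88? ✗ → no.
K: end 172 < 143? ✗; end 172 > 187? ✗; start 78 < 88? ✓ → no.
L: end 257 < 143? ✗; end 257 > 187? ✓; start 248 < 88? ✗ → no.
R: end 107 < 143? ✓; end 107 > 187? ✗; start 105 < 88? ✗ → no.
S: end 77 < 143? ✓; end 77 > 187? ✗; start 29 < 88? ✓ → no.
V: end 236 < 143? ✗; end 236 > 187? ✓; start 137 < 88? ✗ → no.
W: end 43 < 143? ✓; end 43 > 187? ✗; start 28 < 88? ✓ → no.
Z: end 206 < 143? ✗; end 206 > 187? ✓; start 135 < 88? ✗ → no.
Result: none.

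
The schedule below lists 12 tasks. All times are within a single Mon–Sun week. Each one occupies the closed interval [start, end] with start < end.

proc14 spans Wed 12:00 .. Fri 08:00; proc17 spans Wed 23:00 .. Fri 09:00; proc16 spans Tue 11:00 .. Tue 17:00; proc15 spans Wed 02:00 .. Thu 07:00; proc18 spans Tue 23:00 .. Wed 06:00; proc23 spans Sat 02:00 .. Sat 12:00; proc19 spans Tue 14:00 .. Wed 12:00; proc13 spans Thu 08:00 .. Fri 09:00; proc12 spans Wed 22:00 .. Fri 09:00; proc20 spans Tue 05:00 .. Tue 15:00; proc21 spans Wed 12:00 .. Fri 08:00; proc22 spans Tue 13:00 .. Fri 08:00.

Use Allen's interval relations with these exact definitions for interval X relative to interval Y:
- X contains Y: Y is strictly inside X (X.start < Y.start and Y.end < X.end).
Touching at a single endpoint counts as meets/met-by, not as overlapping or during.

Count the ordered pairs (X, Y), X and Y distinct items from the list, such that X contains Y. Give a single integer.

Checking all 132 ordered pairs for relation 'contains'; matching pairs in alphabetical order:
(proc19, proc18): proc19 contains proc18 ✓
(proc22, proc15): proc22 contains proc15 ✓
(proc22, proc18): proc22 contains proc18 ✓
(proc22, proc19): proc22 contains proc19 ✓
Count: 4.

4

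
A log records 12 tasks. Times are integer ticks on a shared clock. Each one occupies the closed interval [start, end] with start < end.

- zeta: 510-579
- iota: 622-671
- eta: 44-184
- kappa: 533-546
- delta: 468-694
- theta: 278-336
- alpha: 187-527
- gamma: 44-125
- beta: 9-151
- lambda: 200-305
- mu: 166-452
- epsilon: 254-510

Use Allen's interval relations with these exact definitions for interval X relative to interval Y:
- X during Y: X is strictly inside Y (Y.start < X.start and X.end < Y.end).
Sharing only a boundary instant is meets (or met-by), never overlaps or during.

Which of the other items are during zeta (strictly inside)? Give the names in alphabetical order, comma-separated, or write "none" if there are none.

Target zeta = [510, 579].
alpha [187, 527] → overlaps → no.
beta [9, 151] → before → no.
delta [468, 694] → contains → no.
epsilon [254, 510] → meets → no.
eta [44, 184] → before → no.
gamma [44, 125] → before → no.
iota [622, 671] → after → no.
kappa [533, 546] → during → yes.
lambda [200, 305] → before → no.
mu [166, 452] → before → no.
theta [278, 336] → before → no.
Result: kappa.

kappa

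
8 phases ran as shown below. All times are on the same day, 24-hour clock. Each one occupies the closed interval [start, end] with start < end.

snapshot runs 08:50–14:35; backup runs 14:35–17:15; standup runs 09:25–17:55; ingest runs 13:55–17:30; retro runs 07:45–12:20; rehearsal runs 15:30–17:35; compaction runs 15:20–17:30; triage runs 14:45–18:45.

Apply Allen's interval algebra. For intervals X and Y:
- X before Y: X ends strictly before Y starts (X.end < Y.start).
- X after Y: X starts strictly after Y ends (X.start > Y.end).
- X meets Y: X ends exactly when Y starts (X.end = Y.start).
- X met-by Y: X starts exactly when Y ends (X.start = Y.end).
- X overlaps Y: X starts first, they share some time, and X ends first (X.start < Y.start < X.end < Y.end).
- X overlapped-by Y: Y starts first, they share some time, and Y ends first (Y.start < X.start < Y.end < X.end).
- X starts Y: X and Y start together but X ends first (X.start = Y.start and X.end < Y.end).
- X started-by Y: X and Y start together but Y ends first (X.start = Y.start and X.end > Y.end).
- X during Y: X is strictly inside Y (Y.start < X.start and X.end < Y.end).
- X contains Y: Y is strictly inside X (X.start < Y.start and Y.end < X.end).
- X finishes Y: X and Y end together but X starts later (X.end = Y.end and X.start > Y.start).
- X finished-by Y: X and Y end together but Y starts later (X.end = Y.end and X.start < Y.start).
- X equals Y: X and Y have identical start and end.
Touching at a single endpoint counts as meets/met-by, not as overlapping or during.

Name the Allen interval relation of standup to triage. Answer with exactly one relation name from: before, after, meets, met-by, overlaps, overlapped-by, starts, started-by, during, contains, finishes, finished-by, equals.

overlaps

standup = [09:25, 17:55]; triage = [14:45, 18:45].
Compare endpoints: standup.start < triage.start, standup.start < triage.end, standup.end > triage.start, standup.end < triage.end.
That pattern is 'overlaps'.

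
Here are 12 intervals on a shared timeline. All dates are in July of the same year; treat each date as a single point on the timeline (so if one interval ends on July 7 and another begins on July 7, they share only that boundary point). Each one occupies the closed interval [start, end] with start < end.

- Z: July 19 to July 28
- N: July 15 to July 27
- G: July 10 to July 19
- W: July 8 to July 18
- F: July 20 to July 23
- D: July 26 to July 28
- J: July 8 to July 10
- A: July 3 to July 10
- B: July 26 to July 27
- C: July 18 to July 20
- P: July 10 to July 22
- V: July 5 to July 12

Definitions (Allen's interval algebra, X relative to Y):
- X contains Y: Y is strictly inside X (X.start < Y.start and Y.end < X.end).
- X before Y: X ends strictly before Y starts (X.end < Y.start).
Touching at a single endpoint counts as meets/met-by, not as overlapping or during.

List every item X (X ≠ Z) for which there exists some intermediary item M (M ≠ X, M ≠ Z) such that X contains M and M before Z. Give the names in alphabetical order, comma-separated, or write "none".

Target Z = [July 19, July 28].
Intermediaries M with M before Z: A, J, V, W.
Via A — items with X contains A: none.
Via J — items with X contains J: V.
Via V — items with X contains V: none.
Via W — items with X contains W: none.
Union: V.

V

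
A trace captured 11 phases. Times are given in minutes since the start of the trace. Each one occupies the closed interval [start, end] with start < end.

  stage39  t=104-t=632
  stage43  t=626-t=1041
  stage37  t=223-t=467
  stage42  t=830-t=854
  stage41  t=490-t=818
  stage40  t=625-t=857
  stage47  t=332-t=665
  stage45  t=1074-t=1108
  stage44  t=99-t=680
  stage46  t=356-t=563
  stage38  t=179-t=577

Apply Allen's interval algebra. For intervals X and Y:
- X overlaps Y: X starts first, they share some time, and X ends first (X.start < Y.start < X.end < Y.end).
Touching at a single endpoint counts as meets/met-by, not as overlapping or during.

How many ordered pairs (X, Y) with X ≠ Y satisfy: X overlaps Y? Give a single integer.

Checking all 110 ordered pairs for relation 'overlaps'; matching pairs in alphabetical order:
(stage37, stage46): stage37 overlaps stage46 ✓
(stage37, stage47): stage37 overlaps stage47 ✓
(stage38, stage41): stage38 overlaps stage41 ✓
(stage38, stage47): stage38 overlaps stage47 ✓
(stage39, stage40): stage39 overlaps stage40 ✓
(stage39, stage41): stage39 overlaps stage41 ✓
(stage39, stage43): stage39 overlaps stage43 ✓
(stage39, stage47): stage39 overlaps stage47 ✓
(stage40, stage43): stage40 overlaps stage43 ✓
(stage41, stage40): stage41 overlaps stage40 ✓
(stage41, stage43): stage41 overlaps stage43 ✓
(stage44, stage40): stage44 overlaps stage40 ✓
(stage44, stage41): stage44 overlaps stage41 ✓
(stage44, stage43): stage44 overlaps stage43 ✓
(stage46, stage41): stage46 overlaps stage41 ✓
(stage47, stage40): stage47 overlaps stage40 ✓
(stage47, stage41): stage47 overlaps stage41 ✓
(stage47, stage43): stage47 overlaps stage43 ✓
Count: 18.

18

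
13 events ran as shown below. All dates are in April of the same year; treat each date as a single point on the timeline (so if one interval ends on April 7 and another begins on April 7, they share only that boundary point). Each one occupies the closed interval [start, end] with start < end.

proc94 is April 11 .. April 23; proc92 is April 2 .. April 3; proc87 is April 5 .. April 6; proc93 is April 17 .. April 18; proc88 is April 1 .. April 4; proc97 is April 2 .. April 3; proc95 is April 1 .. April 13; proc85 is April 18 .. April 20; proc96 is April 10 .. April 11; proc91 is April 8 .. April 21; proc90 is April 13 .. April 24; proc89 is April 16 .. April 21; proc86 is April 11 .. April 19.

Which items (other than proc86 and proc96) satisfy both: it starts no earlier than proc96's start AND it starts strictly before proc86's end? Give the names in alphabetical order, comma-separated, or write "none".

Conditions: its start is no earlier than proc96's start (X.start >= April 10) AND its start is strictly before proc86's end (X.start < April 19).
proc85: start April 18 >= April 10? ✓; start April 18 < April 19? ✓ → yes.
proc87: start April 5 >= April 10? ✗; start April 5 < April 19? ✓ → no.
proc88: start April 1 >= April 10? ✗; start April 1 < April 19? ✓ → no.
proc89: start April 16 >= April 10? ✓; start April 16 < April 19? ✓ → yes.
proc90: start April 13 >= April 10? ✓; start April 13 < April 19? ✓ → yes.
proc91: start April 8 >= April 10? ✗; start April 8 < April 19? ✓ → no.
proc92: start April 2 >= April 10? ✗; start April 2 < April 19? ✓ → no.
proc93: start April 17 >= April 10? ✓; start April 17 < April 19? ✓ → yes.
proc94: start April 11 >= April 10? ✓; start April 11 < April 19? ✓ → yes.
proc95: start April 1 >= April 10? ✗; start April 1 < April 19? ✓ → no.
proc97: start April 2 >= April 10? ✗; start April 2 < April 19? ✓ → no.
Result: proc85, proc89, proc90, proc93, proc94.

proc85, proc89, proc90, proc93, proc94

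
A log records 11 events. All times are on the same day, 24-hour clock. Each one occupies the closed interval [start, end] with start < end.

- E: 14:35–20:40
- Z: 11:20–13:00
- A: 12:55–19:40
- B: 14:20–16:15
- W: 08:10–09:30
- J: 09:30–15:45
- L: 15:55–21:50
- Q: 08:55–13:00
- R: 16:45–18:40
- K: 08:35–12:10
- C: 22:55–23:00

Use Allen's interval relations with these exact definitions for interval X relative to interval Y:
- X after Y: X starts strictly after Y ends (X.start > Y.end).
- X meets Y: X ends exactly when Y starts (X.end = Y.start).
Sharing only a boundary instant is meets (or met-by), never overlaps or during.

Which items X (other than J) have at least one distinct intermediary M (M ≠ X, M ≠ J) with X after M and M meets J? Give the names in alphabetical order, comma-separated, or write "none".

Target J = [09:30, 15:45].
Intermediaries M with M meets J: W.
Via W — items with X after W: A, B, C, E, L, R, Z.
Union: A, B, C, E, L, R, Z.

A, B, C, E, L, R, Z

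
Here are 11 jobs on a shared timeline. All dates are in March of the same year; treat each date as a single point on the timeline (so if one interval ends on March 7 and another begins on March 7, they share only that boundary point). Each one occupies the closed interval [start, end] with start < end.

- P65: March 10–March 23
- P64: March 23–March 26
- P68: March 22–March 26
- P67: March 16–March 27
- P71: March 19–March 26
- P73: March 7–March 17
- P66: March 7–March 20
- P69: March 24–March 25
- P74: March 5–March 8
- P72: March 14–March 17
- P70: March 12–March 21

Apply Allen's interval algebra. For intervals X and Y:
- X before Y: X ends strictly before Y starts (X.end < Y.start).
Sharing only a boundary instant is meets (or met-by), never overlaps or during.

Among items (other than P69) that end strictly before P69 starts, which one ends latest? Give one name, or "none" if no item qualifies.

P65

Target P69 = [March 24, March 25].
P64 [March 23, March 26] → contains → excluded.
P65 [March 10, March 23] → before → candidate.
P66 [March 7, March 20] → before → candidate.
P67 [March 16, March 27] → contains → excluded.
P68 [March 22, March 26] → contains → excluded.
P70 [March 12, March 21] → before → candidate.
P71 [March 19, March 26] → contains → excluded.
P72 [March 14, March 17] → before → candidate.
P73 [March 7, March 17] → before → candidate.
P74 [March 5, March 8] → before → candidate.
Among candidates, latest end is March 23 → P65.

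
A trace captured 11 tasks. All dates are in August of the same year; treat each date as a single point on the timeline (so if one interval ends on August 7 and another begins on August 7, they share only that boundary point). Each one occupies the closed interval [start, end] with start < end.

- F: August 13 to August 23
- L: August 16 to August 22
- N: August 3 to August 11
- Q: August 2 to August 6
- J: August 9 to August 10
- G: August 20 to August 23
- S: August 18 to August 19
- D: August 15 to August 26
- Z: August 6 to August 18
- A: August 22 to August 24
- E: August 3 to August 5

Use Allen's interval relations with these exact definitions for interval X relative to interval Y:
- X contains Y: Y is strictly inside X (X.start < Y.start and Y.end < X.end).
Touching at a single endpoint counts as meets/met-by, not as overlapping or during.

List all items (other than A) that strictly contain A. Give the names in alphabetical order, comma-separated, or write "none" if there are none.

Target A = [August 22, August 24].
D [August 15, August 26] → contains → yes.
E [August 3, August 5] → before → no.
F [August 13, August 23] → overlaps → no.
G [August 20, August 23] → overlaps → no.
J [August 9, August 10] → before → no.
L [August 16, August 22] → meets → no.
N [August 3, August 11] → before → no.
Q [August 2, August 6] → before → no.
S [August 18, August 19] → before → no.
Z [August 6, August 18] → before → no.
Result: D.

D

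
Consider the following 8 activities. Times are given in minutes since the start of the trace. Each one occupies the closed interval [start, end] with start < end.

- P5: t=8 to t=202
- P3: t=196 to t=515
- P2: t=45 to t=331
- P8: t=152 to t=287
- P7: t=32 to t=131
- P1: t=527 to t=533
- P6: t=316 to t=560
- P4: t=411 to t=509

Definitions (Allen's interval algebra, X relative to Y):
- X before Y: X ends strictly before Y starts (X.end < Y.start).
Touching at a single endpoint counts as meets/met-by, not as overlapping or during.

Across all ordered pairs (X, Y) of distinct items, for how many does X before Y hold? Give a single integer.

Checking all 56 ordered pairs for relation 'before'; matching pairs in alphabetical order:
(P2, P1): P2 before P1 ✓
(P2, P4): P2 before P4 ✓
(P3, P1): P3 before P1 ✓
(P4, P1): P4 before P1 ✓
(P5, P1): P5 before P1 ✓
(P5, P4): P5 before P4 ✓
(P5, P6): P5 before P6 ✓
(P7, P1): P7 before P1 ✓
(P7, P3): P7 before P3 ✓
(P7, P4): P7 before P4 ✓
(P7, P6): P7 before P6 ✓
(P7, P8): P7 before P8 ✓
(P8, P1): P8 before P1 ✓
(P8, P4): P8 before P4 ✓
(P8, P6): P8 before P6 ✓
Count: 15.

15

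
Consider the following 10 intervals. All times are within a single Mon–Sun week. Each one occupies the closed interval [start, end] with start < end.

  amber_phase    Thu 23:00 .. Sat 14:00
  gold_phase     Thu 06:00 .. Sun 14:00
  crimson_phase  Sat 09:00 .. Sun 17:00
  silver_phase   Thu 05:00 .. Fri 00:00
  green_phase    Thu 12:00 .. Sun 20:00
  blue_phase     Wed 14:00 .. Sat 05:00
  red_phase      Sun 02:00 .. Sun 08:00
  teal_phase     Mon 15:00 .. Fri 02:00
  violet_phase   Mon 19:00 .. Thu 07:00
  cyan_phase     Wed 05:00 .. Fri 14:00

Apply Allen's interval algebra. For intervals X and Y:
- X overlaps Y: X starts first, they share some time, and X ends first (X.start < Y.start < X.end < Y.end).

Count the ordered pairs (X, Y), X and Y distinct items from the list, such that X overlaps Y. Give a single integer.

Checking all 90 ordered pairs for relation 'overlaps'; matching pairs in alphabetical order:
(amber_phase, crimson_phase): amber_phase overlaps crimson_phase ✓
(blue_phase, amber_phase): blue_phase overlaps amber_phase ✓
(blue_phase, gold_phase): blue_phase overlaps gold_phase ✓
(blue_phase, green_phase): blue_phase overlaps green_phase ✓
(cyan_phase, amber_phase): cyan_phase overlaps amber_phase ✓
(cyan_phase, blue_phase): cyan_phase overlaps blue_phase ✓
(cyan_phase, gold_phase): cyan_phase overlaps gold_phase ✓
(cyan_phase, green_phase): cyan_phase overlaps green_phase ✓
(gold_phase, crimson_phase): gold_phase overlaps crimson_phase ✓
(gold_phase, green_phase): gold_phase overlaps green_phase ✓
(silver_phase, amber_phase): silver_phase overlaps amber_phase ✓
(silver_phase, gold_phase): silver_phase overlaps gold_phase ✓
(silver_phase, green_phase): silver_phase overlaps green_phase ✓
(teal_phase, amber_phase): teal_phase overlaps amber_phase ✓
(teal_phase, blue_phase): teal_phase overlaps blue_phase ✓
(teal_phase, cyan_phase): teal_phase overlaps cyan_phase ✓
(teal_phase, gold_phase): teal_phase overlaps gold_phase ✓
(teal_phase, green_phase): teal_phase overlaps green_phase ✓
(violet_phase, blue_phase): violet_phase overlaps blue_phase ✓
(violet_phase, cyan_phase): violet_phase overlaps cyan_phase ✓
(violet_phase, gold_phase): violet_phase overlaps gold_phase ✓
(violet_phase, silver_phase): violet_phase overlaps silver_phase ✓
Count: 22.

22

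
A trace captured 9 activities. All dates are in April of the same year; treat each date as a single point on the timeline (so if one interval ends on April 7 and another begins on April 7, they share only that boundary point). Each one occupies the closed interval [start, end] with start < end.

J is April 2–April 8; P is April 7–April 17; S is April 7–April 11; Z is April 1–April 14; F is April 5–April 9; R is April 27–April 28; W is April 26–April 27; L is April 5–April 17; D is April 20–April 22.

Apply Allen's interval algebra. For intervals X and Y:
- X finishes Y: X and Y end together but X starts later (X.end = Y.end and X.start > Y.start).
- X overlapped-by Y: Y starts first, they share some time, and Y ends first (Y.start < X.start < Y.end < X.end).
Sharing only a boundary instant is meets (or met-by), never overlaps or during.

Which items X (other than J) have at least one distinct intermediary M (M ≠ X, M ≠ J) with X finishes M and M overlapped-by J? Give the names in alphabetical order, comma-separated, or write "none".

P

Target J = [April 2, April 8].
Intermediaries M with M overlapped-by J: F, L, P, S.
Via F — items with X finishes F: none.
Via L — items with X finishes L: P.
Via P — items with X finishes P: none.
Via S — items with X finishes S: none.
Union: P.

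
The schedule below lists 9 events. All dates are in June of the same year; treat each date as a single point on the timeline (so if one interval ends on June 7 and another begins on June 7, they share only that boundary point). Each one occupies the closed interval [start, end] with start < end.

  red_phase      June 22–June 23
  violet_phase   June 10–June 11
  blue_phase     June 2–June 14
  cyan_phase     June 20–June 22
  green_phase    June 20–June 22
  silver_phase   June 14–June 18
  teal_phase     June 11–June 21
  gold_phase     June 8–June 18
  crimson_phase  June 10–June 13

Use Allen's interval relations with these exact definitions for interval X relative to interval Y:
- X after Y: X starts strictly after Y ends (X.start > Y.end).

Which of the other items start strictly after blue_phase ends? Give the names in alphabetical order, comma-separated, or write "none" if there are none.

Target blue_phase = [June 2, June 14].
crimson_phase [June 10, June 13] → during → no.
cyan_phase [June 20, June 22] → after → yes.
gold_phase [June 8, June 18] → overlapped-by → no.
green_phase [June 20, June 22] → after → yes.
red_phase [June 22, June 23] → after → yes.
silver_phase [June 14, June 18] → met-by → no.
teal_phase [June 11, June 21] → overlapped-by → no.
violet_phase [June 10, June 11] → during → no.
Result: cyan_phase, green_phase, red_phase.

cyan_phase, green_phase, red_phase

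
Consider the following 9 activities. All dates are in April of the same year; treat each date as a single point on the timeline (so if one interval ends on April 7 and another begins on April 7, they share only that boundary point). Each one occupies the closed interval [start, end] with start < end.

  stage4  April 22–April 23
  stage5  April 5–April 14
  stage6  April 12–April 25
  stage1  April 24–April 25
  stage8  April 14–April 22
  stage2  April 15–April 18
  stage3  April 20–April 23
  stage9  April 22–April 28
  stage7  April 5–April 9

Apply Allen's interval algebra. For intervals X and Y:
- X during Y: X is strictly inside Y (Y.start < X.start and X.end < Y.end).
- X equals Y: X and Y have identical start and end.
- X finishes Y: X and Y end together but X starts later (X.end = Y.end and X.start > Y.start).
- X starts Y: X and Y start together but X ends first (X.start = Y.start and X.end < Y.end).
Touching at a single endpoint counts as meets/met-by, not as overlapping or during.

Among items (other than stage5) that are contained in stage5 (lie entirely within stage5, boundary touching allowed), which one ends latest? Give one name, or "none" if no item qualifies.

Target stage5 = [April 5, April 14].
stage1 [April 24, April 25] → after → excluded.
stage2 [April 15, April 18] → after → excluded.
stage3 [April 20, April 23] → after → excluded.
stage4 [April 22, April 23] → after → excluded.
stage6 [April 12, April 25] → overlapped-by → excluded.
stage7 [April 5, April 9] → starts → candidate.
stage8 [April 14, April 22] → met-by → excluded.
stage9 [April 22, April 28] → after → excluded.
Among candidates, latest end is April 9 → stage7.

stage7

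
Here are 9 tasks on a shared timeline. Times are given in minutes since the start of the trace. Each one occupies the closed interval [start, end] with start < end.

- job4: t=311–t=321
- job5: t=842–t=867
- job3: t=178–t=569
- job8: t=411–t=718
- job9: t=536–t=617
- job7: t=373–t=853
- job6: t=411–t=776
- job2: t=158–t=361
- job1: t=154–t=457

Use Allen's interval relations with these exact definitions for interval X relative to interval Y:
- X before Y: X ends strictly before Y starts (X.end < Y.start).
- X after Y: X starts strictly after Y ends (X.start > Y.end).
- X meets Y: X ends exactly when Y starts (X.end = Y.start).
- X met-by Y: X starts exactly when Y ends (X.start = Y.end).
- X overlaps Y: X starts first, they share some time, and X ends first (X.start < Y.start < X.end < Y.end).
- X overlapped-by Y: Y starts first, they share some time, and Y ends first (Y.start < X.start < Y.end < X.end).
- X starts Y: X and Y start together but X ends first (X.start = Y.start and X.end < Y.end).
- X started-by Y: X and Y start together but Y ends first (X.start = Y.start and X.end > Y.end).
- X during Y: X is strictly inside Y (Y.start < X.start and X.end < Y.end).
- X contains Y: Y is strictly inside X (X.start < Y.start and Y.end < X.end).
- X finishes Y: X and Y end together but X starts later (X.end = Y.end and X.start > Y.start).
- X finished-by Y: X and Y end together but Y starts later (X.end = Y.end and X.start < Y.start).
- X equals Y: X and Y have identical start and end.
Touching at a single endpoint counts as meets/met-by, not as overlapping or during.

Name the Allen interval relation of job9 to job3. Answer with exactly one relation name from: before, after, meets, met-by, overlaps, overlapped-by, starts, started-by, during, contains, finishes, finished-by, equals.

job9 = [t=536, t=617]; job3 = [t=178, t=569].
Compare endpoints: job9.start > job3.start, job9.start < job3.end, job9.end > job3.start, job9.end > job3.end.
That pattern is 'overlapped-by'.

overlapped-by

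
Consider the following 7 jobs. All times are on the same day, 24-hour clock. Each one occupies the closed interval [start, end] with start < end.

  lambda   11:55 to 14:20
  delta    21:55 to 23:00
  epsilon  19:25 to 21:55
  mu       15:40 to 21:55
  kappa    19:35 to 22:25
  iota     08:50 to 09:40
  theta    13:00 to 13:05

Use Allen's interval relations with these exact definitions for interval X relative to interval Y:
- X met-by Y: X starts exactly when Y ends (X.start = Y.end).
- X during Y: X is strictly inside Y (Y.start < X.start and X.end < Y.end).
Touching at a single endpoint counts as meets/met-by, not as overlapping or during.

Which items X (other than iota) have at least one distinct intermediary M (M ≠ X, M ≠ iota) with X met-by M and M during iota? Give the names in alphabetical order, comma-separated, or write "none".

none

Target iota = [08:50, 09:40].
Intermediaries M with M during iota: none.
Union: none.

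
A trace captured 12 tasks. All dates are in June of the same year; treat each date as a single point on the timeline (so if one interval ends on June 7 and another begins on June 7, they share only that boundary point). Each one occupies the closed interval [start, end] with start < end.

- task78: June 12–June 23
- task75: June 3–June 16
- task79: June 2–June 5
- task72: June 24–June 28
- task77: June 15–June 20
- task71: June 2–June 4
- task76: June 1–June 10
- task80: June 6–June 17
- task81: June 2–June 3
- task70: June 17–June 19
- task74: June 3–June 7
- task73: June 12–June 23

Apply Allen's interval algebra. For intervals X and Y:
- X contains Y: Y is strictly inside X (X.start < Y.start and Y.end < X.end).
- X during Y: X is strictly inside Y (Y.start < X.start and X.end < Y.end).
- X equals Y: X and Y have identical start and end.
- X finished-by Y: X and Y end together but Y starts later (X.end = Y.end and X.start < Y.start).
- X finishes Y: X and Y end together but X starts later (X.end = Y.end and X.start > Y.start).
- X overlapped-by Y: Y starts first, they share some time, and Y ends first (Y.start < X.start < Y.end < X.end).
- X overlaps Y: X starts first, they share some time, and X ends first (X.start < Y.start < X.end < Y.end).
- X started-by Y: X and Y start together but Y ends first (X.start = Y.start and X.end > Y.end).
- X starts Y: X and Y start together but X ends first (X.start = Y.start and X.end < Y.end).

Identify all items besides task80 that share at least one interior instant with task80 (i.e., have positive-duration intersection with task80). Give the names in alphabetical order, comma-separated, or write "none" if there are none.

task73, task74, task75, task76, task77, task78

Target task80 = [June 6, June 17].
task70 [June 17, June 19] → met-by → no.
task71 [June 2, June 4] → before → no.
task72 [June 24, June 28] → after → no.
task73 [June 12, June 23] → overlapped-by → yes.
task74 [June 3, June 7] → overlaps → yes.
task75 [June 3, June 16] → overlaps → yes.
task76 [June 1, June 10] → overlaps → yes.
task77 [June 15, June 20] → overlapped-by → yes.
task78 [June 12, June 23] → overlapped-by → yes.
task79 [June 2, June 5] → before → no.
task81 [June 2, June 3] → before → no.
Result: task73, task74, task75, task76, task77, task78.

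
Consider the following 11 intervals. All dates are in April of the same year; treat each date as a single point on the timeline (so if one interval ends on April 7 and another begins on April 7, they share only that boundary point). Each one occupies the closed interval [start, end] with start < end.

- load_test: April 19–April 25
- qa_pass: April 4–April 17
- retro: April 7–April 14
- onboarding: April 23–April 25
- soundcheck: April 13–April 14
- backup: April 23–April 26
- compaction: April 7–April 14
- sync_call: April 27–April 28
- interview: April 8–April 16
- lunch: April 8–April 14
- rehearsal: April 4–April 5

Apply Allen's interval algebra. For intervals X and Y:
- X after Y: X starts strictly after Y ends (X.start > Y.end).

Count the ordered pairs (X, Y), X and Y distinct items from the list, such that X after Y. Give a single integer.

36

Checking all 110 ordered pairs for relation 'after'; matching pairs in alphabetical order:
(backup, compaction): backup after compaction ✓
(backup, interview): backup after interview ✓
(backup, lunch): backup after lunch ✓
(backup, qa_pass): backup after qa_pass ✓
(backup, rehearsal): backup after rehearsal ✓
(backup, retro): backup after retro ✓
(backup, soundcheck): backup after soundcheck ✓
(compaction, rehearsal): compaction after rehearsal ✓
(interview, rehearsal): interview after rehearsal ✓
(load_test, compaction): load_test after compaction ✓
(load_test, interview): load_test after interview ✓
(load_test, lunch): load_test after lunch ✓
(load_test, qa_pass): load_test after qa_pass ✓
(load_test, rehearsal): load_test after rehearsal ✓
(load_test, retro): load_test after retro ✓
(load_test, soundcheck): load_test after soundcheck ✓
(lunch, rehearsal): lunch after rehearsal ✓
(onboarding, compaction): onboarding after compaction ✓
(onboarding, interview): onboarding after interview ✓
(onboarding, lunch): onboarding after lunch ✓
(onboarding, qa_pass): onboarding after qa_pass ✓
(onboarding, rehearsal): onboarding after rehearsal ✓
(onboarding, retro): onboarding after retro ✓
(onboarding, soundcheck): onboarding after soundcheck ✓
... plus 12 further pairs not listed.
Count: 36.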